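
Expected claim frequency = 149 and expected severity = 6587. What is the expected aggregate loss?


E[S] = E[N] * E[X]
= 149 * 6587
= 981463


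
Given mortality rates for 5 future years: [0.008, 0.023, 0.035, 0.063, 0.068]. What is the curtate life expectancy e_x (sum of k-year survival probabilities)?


e_x = sum_{k=1}^{n} k_p_x
k_p_x values:
  1_p_x = 0.992
  2_p_x = 0.969184
  3_p_x = 0.935263
  4_p_x = 0.876341
  5_p_x = 0.81675
e_x = 4.5895


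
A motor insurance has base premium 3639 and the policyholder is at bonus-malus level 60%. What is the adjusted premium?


adjusted = base * BM_level / 100
= 3639 * 60 / 100
= 3639 * 0.6
= 2183.4


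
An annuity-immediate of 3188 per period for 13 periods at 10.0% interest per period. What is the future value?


FV = PMT * ((1+i)^n - 1) / i
= 3188 * ((1.1)^13 - 1) / 0.1
= 3188 * (3.452271 - 1) / 0.1
= 78178.4063


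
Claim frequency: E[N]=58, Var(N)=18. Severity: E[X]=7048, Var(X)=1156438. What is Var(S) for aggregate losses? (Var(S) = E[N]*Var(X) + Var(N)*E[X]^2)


Var(S) = E[N]*Var(X) + Var(N)*E[X]^2
= 58*1156438 + 18*7048^2
= 67073404 + 894137472
= 9.6121e+08


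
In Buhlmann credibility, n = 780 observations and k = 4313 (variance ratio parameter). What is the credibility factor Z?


Z = n / (n + k)
= 780 / (780 + 4313)
= 780 / 5093
= 0.1532


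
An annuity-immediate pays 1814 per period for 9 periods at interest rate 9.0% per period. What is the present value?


PV = PMT * (1 - (1+i)^(-n)) / i
= 1814 * (1 - (1+0.09)^(-9)) / 0.09
= 1814 * (1 - 0.460428) / 0.09
= 1814 * 5.995247
= 10875.3779


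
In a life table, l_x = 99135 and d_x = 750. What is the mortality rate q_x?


q_x = d_x / l_x
= 750 / 99135
= 0.0076


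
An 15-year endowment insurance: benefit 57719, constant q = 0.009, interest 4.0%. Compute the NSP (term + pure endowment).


Term component = 5461.3681
Pure endowment = 15_p_x * v^15 * benefit = 0.873182 * 0.555265 * 57719 = 27984.885
NSP = 33446.253


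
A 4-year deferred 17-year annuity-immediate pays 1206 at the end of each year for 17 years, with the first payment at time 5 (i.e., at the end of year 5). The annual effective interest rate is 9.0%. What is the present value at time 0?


PV at time 4 of the 17-year annuity-immediate:
a_n = 1206 * (1-(1+0.09)^(-17))/0.09 = 10303.6194
Discount back 4 years to time 0:
PV = 10303.6194 * (1+0.09)^(-4)
= 10303.6194 * 0.708425
= 7299.3438


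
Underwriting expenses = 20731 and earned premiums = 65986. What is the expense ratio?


Expense ratio = expenses / premiums
= 20731 / 65986
= 0.3142


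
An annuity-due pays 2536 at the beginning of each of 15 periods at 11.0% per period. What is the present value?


PV_due = PMT * (1-(1+i)^(-n))/i * (1+i)
PV_immediate = 18236.0452
PV_due = 18236.0452 * 1.11
= 20242.0102


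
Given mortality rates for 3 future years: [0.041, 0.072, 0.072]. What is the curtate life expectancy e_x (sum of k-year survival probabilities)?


e_x = sum_{k=1}^{n} k_p_x
k_p_x values:
  1_p_x = 0.959
  2_p_x = 0.889952
  3_p_x = 0.825875
e_x = 2.6748


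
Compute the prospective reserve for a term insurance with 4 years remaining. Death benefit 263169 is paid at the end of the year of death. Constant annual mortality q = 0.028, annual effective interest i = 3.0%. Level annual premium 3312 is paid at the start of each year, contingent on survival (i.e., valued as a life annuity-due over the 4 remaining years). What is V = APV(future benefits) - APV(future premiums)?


v = 1/(1+i) = 0.970874
APV(future benefits) per unit = sum_{k=0}^{3} k_p_x * q * v^(k+1) = 0.099893
APV(future benefits) = 263169 * 0.099893 = 26288.7808
Life annuity-due factor ä_{x:4} = sum_{k=0}^{3} k_p_x * v^k = 3.674641
APV(future premiums) = 3312 * 3.674641 = 12170.4108
V = 26288.7808 - 12170.4108
= 14118.3701


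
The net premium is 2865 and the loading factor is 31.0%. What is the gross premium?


Gross = net * (1 + loading)
= 2865 * (1 + 0.31)
= 2865 * 1.31
= 3753.15


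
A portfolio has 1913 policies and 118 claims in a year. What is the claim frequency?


frequency = claims / policies
= 118 / 1913
= 0.0617


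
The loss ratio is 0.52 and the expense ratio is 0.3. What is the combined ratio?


Combined ratio = loss ratio + expense ratio
= 0.52 + 0.3
= 0.82


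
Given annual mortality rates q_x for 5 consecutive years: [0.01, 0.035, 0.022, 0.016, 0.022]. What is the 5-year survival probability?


p_k = 1 - q_k for each year
Survival = product of (1 - q_k)
= 0.99 * 0.965 * 0.978 * 0.984 * 0.978
= 0.8992


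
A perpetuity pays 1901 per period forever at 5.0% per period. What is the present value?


PV = PMT / i
= 1901 / 0.05
= 38020.0


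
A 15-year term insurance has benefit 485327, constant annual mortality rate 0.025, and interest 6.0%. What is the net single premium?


NSP = benefit * sum_{k=0}^{n-1} k_p_x * q * v^(k+1)
With constant q=0.025, v=0.943396
Sum = 0.210171
NSP = 485327 * 0.210171
= 102001.7561


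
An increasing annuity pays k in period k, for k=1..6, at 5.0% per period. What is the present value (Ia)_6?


(Ia)_n = sum_{k=1}^{n} k * v^k, v = 1/(1+i)
v = 0.952381
Sum computed term by term:
(Ia)_6 = 17.0437


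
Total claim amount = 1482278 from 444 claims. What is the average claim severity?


severity = total / number
= 1482278 / 444
= 3338.464


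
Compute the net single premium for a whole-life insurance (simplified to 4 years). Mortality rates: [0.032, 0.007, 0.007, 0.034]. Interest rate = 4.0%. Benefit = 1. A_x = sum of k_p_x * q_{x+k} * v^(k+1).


v = 0.961538
Year 0: k_p_x=1.0, q=0.032, term=0.030769
Year 1: k_p_x=0.968, q=0.007, term=0.006265
Year 2: k_p_x=0.961224, q=0.007, term=0.005982
Year 3: k_p_x=0.954495, q=0.034, term=0.027741
A_x = 0.0708


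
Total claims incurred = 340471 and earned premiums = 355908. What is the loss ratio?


Loss ratio = claims / premiums
= 340471 / 355908
= 0.9566


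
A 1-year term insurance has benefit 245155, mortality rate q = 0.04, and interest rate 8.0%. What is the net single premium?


NSP = benefit * q * v
v = 1/(1+i) = 0.925926
NSP = 245155 * 0.04 * 0.925926
= 9079.8148


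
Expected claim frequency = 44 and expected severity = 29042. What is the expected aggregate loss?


E[S] = E[N] * E[X]
= 44 * 29042
= 1.2778e+06


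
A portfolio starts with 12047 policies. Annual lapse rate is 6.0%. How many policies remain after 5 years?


remaining = initial * (1 - lapse)^years
= 12047 * (1 - 0.06)^5
= 12047 * 0.733904
= 8841.3418


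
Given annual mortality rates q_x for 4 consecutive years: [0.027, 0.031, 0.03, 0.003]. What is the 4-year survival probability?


p_k = 1 - q_k for each year
Survival = product of (1 - q_k)
= 0.973 * 0.969 * 0.97 * 0.997
= 0.9118


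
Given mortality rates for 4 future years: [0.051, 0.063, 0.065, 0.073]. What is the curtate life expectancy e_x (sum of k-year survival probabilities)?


e_x = sum_{k=1}^{n} k_p_x
k_p_x values:
  1_p_x = 0.949
  2_p_x = 0.889213
  3_p_x = 0.831414
  4_p_x = 0.770721
e_x = 3.4403


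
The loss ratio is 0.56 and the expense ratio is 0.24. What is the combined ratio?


Combined ratio = loss ratio + expense ratio
= 0.56 + 0.24
= 0.8


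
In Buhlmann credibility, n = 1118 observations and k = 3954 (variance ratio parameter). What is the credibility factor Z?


Z = n / (n + k)
= 1118 / (1118 + 3954)
= 1118 / 5072
= 0.2204


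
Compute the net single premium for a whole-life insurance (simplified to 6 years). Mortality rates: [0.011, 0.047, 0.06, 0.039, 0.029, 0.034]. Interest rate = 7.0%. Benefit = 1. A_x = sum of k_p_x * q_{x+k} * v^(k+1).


v = 0.934579
Year 0: k_p_x=1.0, q=0.011, term=0.01028
Year 1: k_p_x=0.989, q=0.047, term=0.0406
Year 2: k_p_x=0.942517, q=0.06, term=0.046162
Year 3: k_p_x=0.885966, q=0.039, term=0.02636
Year 4: k_p_x=0.851413, q=0.029, term=0.017604
Year 5: k_p_x=0.826722, q=0.034, term=0.01873
A_x = 0.1597


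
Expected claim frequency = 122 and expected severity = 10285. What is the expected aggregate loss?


E[S] = E[N] * E[X]
= 122 * 10285
= 1.2548e+06


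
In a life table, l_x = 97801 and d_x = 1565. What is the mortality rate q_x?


q_x = d_x / l_x
= 1565 / 97801
= 0.016


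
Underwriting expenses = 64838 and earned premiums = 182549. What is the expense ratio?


Expense ratio = expenses / premiums
= 64838 / 182549
= 0.3552


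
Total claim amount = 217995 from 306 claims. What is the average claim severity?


severity = total / number
= 217995 / 306
= 712.402


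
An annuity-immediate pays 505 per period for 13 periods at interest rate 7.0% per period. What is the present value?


PV = PMT * (1 - (1+i)^(-n)) / i
= 505 * (1 - (1+0.07)^(-13)) / 0.07
= 505 * (1 - 0.414964) / 0.07
= 505 * 8.357651
= 4220.6136


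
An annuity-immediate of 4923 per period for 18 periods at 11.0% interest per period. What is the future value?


FV = PMT * ((1+i)^n - 1) / i
= 4923 * ((1.11)^18 - 1) / 0.11
= 4923 * (6.543553 - 1) / 0.11
= 248099.1905


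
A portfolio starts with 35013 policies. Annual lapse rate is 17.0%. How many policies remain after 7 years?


remaining = initial * (1 - lapse)^years
= 35013 * (1 - 0.17)^7
= 35013 * 0.271361
= 9501.1455


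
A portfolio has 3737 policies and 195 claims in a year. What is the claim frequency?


frequency = claims / policies
= 195 / 3737
= 0.0522


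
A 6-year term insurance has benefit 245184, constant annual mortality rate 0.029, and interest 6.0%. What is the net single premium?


NSP = benefit * sum_{k=0}^{n-1} k_p_x * q * v^(k+1)
With constant q=0.029, v=0.943396
Sum = 0.133317
NSP = 245184 * 0.133317
= 32687.2523


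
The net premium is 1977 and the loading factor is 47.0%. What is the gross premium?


Gross = net * (1 + loading)
= 1977 * (1 + 0.47)
= 1977 * 1.47
= 2906.19


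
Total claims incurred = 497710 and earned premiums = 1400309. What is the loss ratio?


Loss ratio = claims / premiums
= 497710 / 1400309
= 0.3554


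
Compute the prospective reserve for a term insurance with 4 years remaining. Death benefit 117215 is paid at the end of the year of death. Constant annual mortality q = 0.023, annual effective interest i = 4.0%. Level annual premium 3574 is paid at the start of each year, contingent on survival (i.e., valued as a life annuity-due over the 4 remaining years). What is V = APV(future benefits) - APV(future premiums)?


v = 1/(1+i) = 0.961538
APV(future benefits) per unit = sum_{k=0}^{3} k_p_x * q * v^(k+1) = 0.080743
APV(future benefits) = 117215 * 0.080743 = 9464.3079
Life annuity-due factor ä_{x:4} = sum_{k=0}^{3} k_p_x * v^k = 3.650994
APV(future premiums) = 3574 * 3.650994 = 13048.6541
V = 9464.3079 - 13048.6541
= -3584.3462


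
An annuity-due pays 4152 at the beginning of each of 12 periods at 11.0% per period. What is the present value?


PV_due = PMT * (1-(1+i)^(-n))/i * (1+i)
PV_immediate = 26956.2627
PV_due = 26956.2627 * 1.11
= 29921.4516


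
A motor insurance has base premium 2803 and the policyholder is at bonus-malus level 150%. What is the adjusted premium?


adjusted = base * BM_level / 100
= 2803 * 150 / 100
= 2803 * 1.5
= 4204.5


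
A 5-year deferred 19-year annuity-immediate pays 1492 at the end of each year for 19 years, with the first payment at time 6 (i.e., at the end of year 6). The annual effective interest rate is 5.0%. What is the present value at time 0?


PV at time 5 of the 19-year annuity-immediate:
a_n = 1492 * (1-(1+0.05)^(-19))/0.05 = 18031.2987
Discount back 5 years to time 0:
PV = 18031.2987 * (1+0.05)^(-5)
= 18031.2987 * 0.783526
= 14127.9944


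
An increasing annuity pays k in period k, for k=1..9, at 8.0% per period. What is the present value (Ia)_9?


(Ia)_n = sum_{k=1}^{n} k * v^k, v = 1/(1+i)
v = 0.925926
Sum computed term by term:
(Ia)_9 = 28.055


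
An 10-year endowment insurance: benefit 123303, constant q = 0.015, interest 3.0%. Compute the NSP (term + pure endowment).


Term component = 14807.8604
Pure endowment = 10_p_x * v^10 * benefit = 0.85973 * 0.744094 * 123303 = 78879.4187
NSP = 93687.2791


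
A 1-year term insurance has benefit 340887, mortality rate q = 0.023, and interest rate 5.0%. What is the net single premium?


NSP = benefit * q * v
v = 1/(1+i) = 0.952381
NSP = 340887 * 0.023 * 0.952381
= 7467.0486


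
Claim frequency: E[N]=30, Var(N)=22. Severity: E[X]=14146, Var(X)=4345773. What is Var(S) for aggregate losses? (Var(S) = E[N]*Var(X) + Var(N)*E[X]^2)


Var(S) = E[N]*Var(X) + Var(N)*E[X]^2
= 30*4345773 + 22*14146^2
= 130373190 + 4402404952
= 4.5328e+09


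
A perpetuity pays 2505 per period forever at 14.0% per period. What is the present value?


PV = PMT / i
= 2505 / 0.14
= 17892.8571


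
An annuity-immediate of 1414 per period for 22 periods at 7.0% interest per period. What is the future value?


FV = PMT * ((1+i)^n - 1) / i
= 1414 * ((1.07)^22 - 1) / 0.07
= 1414 * (4.430402 - 1) / 0.07
= 69294.1152


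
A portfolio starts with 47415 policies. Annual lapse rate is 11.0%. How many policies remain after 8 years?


remaining = initial * (1 - lapse)^years
= 47415 * (1 - 0.11)^8
= 47415 * 0.393659
= 18665.3358


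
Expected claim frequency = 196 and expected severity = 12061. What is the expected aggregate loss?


E[S] = E[N] * E[X]
= 196 * 12061
= 2.3640e+06


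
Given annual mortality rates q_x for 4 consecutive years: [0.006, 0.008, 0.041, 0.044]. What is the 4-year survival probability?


p_k = 1 - q_k for each year
Survival = product of (1 - q_k)
= 0.994 * 0.992 * 0.959 * 0.956
= 0.904


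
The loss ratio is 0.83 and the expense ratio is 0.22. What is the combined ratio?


Combined ratio = loss ratio + expense ratio
= 0.83 + 0.22
= 1.05


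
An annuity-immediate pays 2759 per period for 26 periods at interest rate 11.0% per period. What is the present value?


PV = PMT * (1 - (1+i)^(-n)) / i
= 2759 * (1 - (1+0.11)^(-26)) / 0.11
= 2759 * (1 - 0.066314) / 0.11
= 2759 * 8.488058
= 23418.5527


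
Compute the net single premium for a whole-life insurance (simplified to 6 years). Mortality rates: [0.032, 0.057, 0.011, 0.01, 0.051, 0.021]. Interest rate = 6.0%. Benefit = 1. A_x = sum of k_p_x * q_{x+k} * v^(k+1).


v = 0.943396
Year 0: k_p_x=1.0, q=0.032, term=0.030189
Year 1: k_p_x=0.968, q=0.057, term=0.049106
Year 2: k_p_x=0.912824, q=0.011, term=0.008431
Year 3: k_p_x=0.902783, q=0.01, term=0.007151
Year 4: k_p_x=0.893755, q=0.051, term=0.034061
Year 5: k_p_x=0.848174, q=0.021, term=0.012557
A_x = 0.1415


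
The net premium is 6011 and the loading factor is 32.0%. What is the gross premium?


Gross = net * (1 + loading)
= 6011 * (1 + 0.32)
= 6011 * 1.32
= 7934.52


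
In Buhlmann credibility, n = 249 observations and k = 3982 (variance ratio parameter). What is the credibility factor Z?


Z = n / (n + k)
= 249 / (249 + 3982)
= 249 / 4231
= 0.0589


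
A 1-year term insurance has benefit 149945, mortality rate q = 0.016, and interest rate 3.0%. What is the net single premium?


NSP = benefit * q * v
v = 1/(1+i) = 0.970874
NSP = 149945 * 0.016 * 0.970874
= 2329.2427


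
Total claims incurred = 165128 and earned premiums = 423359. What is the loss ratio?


Loss ratio = claims / premiums
= 165128 / 423359
= 0.39


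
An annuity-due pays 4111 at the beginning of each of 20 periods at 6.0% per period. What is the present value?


PV_due = PMT * (1-(1+i)^(-n))/i * (1+i)
PV_immediate = 47152.8461
PV_due = 47152.8461 * 1.06
= 49982.0169


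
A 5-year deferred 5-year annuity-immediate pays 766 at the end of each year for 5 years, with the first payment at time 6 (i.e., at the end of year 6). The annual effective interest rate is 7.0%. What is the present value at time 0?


PV at time 5 of the 5-year annuity-immediate:
a_n = 766 * (1-(1+0.07)^(-5))/0.07 = 3140.7512
Discount back 5 years to time 0:
PV = 3140.7512 * (1+0.07)^(-5)
= 3140.7512 * 0.712986
= 2239.3122


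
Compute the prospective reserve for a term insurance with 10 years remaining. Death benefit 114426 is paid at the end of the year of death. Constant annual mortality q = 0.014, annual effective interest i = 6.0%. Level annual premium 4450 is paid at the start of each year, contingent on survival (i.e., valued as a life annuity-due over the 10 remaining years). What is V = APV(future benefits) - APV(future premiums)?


v = 1/(1+i) = 0.943396
APV(future benefits) per unit = sum_{k=0}^{9} k_p_x * q * v^(k+1) = 0.097439
APV(future benefits) = 114426 * 0.097439 = 11149.5588
Life annuity-due factor ä_{x:10} = sum_{k=0}^{9} k_p_x * v^k = 7.377527
APV(future premiums) = 4450 * 7.377527 = 32829.9942
V = 11149.5588 - 32829.9942
= -21680.4354


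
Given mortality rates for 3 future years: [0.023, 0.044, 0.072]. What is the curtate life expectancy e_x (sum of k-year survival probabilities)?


e_x = sum_{k=1}^{n} k_p_x
k_p_x values:
  1_p_x = 0.977
  2_p_x = 0.934012
  3_p_x = 0.866763
e_x = 2.7778


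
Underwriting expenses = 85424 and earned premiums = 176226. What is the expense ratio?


Expense ratio = expenses / premiums
= 85424 / 176226
= 0.4847


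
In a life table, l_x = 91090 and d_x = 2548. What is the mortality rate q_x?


q_x = d_x / l_x
= 2548 / 91090
= 0.028


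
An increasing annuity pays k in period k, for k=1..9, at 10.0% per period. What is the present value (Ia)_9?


(Ia)_n = sum_{k=1}^{n} k * v^k, v = 1/(1+i)
v = 0.909091
Sum computed term by term:
(Ia)_9 = 25.1805


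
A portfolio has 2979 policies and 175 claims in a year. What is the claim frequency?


frequency = claims / policies
= 175 / 2979
= 0.0587


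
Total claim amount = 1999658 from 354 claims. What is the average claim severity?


severity = total / number
= 1999658 / 354
= 5648.7514


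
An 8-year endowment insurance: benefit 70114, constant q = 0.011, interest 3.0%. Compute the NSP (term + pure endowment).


Term component = 5218.9874
Pure endowment = 8_p_x * v^8 * benefit = 0.915314 * 0.789409 * 70114 = 50661.4108
NSP = 55880.3981


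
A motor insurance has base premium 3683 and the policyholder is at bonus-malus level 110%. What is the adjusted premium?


adjusted = base * BM_level / 100
= 3683 * 110 / 100
= 3683 * 1.1
= 4051.3


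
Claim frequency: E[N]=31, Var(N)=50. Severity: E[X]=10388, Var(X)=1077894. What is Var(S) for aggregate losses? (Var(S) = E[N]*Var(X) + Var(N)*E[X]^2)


Var(S) = E[N]*Var(X) + Var(N)*E[X]^2
= 31*1077894 + 50*10388^2
= 33414714 + 5395527200
= 5.4289e+09


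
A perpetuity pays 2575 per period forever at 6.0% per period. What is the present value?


PV = PMT / i
= 2575 / 0.06
= 42916.6667


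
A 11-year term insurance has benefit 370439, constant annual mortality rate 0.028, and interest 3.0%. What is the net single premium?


NSP = benefit * sum_{k=0}^{n-1} k_p_x * q * v^(k+1)
With constant q=0.028, v=0.970874
Sum = 0.227577
NSP = 370439 * 0.227577
= 84303.377


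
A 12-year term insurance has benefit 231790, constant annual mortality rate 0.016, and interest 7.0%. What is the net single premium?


NSP = benefit * sum_{k=0}^{n-1} k_p_x * q * v^(k+1)
With constant q=0.016, v=0.934579
Sum = 0.117976
NSP = 231790 * 0.117976
= 27345.7164


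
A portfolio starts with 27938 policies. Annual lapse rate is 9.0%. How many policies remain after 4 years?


remaining = initial * (1 - lapse)^years
= 27938 * (1 - 0.09)^4
= 27938 * 0.68575
= 19158.4726


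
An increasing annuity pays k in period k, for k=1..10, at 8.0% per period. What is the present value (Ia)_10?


(Ia)_n = sum_{k=1}^{n} k * v^k, v = 1/(1+i)
v = 0.925926
Sum computed term by term:
(Ia)_10 = 32.6869


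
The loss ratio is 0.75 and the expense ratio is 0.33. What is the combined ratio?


Combined ratio = loss ratio + expense ratio
= 0.75 + 0.33
= 1.08


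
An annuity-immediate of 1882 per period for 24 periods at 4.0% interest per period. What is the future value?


FV = PMT * ((1+i)^n - 1) / i
= 1882 * ((1.04)^24 - 1) / 0.04
= 1882 * (2.563304 - 1) / 0.04
= 73553.461


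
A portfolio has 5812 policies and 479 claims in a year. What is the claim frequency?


frequency = claims / policies
= 479 / 5812
= 0.0824


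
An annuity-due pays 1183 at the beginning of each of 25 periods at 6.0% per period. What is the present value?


PV_due = PMT * (1-(1+i)^(-n))/i * (1+i)
PV_immediate = 15122.7103
PV_due = 15122.7103 * 1.06
= 16030.073


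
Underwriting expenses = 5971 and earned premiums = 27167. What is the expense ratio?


Expense ratio = expenses / premiums
= 5971 / 27167
= 0.2198


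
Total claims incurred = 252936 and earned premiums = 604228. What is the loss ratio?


Loss ratio = claims / premiums
= 252936 / 604228
= 0.4186


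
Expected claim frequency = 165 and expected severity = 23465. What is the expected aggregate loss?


E[S] = E[N] * E[X]
= 165 * 23465
= 3.8717e+06


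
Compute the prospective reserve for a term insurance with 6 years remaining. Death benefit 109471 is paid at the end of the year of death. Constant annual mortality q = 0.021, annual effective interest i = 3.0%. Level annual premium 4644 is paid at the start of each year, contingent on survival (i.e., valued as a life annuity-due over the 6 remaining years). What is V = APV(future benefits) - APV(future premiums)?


v = 1/(1+i) = 0.970874
APV(future benefits) per unit = sum_{k=0}^{5} k_p_x * q * v^(k+1) = 0.108151
APV(future benefits) = 109471 * 0.108151 = 11839.3562
Life annuity-due factor ä_{x:6} = sum_{k=0}^{5} k_p_x * v^k = 5.30453
APV(future premiums) = 4644 * 5.30453 = 24634.2384
V = 11839.3562 - 24634.2384
= -12794.8823


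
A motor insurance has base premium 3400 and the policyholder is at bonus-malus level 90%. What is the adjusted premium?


adjusted = base * BM_level / 100
= 3400 * 90 / 100
= 3400 * 0.9
= 3060.0


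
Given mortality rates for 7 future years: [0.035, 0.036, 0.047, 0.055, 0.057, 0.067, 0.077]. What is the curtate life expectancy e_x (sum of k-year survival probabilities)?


e_x = sum_{k=1}^{n} k_p_x
k_p_x values:
  1_p_x = 0.965
  2_p_x = 0.93026
  3_p_x = 0.886538
  4_p_x = 0.837778
  5_p_x = 0.790025
  6_p_x = 0.737093
  7_p_x = 0.680337
e_x = 5.827


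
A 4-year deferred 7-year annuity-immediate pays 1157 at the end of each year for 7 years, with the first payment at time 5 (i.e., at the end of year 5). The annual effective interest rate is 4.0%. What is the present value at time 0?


PV at time 4 of the 7-year annuity-immediate:
a_n = 1157 * (1-(1+0.04)^(-7))/0.04 = 6944.3773
Discount back 4 years to time 0:
PV = 6944.3773 * (1+0.04)^(-4)
= 6944.3773 * 0.854804
= 5936.0828


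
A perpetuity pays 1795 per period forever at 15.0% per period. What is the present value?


PV = PMT / i
= 1795 / 0.15
= 11966.6667


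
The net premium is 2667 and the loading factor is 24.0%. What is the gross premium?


Gross = net * (1 + loading)
= 2667 * (1 + 0.24)
= 2667 * 1.24
= 3307.08


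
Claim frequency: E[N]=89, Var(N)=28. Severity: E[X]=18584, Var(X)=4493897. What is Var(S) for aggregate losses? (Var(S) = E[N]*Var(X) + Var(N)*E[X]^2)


Var(S) = E[N]*Var(X) + Var(N)*E[X]^2
= 89*4493897 + 28*18584^2
= 399956833 + 9670221568
= 1.0070e+10


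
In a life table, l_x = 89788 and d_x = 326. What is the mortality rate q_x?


q_x = d_x / l_x
= 326 / 89788
= 0.0036


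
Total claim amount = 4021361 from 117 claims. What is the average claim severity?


severity = total / number
= 4021361 / 117
= 34370.6068


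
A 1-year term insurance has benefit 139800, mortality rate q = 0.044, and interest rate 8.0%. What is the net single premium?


NSP = benefit * q * v
v = 1/(1+i) = 0.925926
NSP = 139800 * 0.044 * 0.925926
= 5695.5556


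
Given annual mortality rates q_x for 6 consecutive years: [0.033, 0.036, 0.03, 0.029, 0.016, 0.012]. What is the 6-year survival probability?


p_k = 1 - q_k for each year
Survival = product of (1 - q_k)
= 0.967 * 0.964 * 0.97 * 0.971 * 0.984 * 0.988
= 0.8536


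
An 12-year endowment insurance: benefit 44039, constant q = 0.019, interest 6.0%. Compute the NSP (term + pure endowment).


Term component = 6410.2587
Pure endowment = 12_p_x * v^12 * benefit = 0.79438 * 0.496969 * 44039 = 17385.819
NSP = 23796.0777


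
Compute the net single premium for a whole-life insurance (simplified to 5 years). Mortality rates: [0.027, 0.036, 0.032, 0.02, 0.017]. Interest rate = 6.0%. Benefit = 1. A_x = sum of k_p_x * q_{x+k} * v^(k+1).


v = 0.943396
Year 0: k_p_x=1.0, q=0.027, term=0.025472
Year 1: k_p_x=0.973, q=0.036, term=0.031175
Year 2: k_p_x=0.937972, q=0.032, term=0.025201
Year 3: k_p_x=0.907957, q=0.02, term=0.014384
Year 4: k_p_x=0.889798, q=0.017, term=0.011303
A_x = 0.1075


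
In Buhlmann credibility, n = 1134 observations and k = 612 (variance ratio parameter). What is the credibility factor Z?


Z = n / (n + k)
= 1134 / (1134 + 612)
= 1134 / 1746
= 0.6495


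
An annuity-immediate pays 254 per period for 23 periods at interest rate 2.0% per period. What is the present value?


PV = PMT * (1 - (1+i)^(-n)) / i
= 254 * (1 - (1+0.02)^(-23)) / 0.02
= 254 * (1 - 0.634156) / 0.02
= 254 * 18.292204
= 4646.2198


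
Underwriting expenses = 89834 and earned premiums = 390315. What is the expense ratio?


Expense ratio = expenses / premiums
= 89834 / 390315
= 0.2302


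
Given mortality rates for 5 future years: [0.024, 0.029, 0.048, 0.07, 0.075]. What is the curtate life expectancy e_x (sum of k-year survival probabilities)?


e_x = sum_{k=1}^{n} k_p_x
k_p_x values:
  1_p_x = 0.976
  2_p_x = 0.947696
  3_p_x = 0.902207
  4_p_x = 0.839052
  5_p_x = 0.776123
e_x = 4.4411


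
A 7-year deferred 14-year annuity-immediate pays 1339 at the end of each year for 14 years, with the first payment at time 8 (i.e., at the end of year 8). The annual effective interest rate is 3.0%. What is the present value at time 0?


PV at time 7 of the 14-year annuity-immediate:
a_n = 1339 * (1-(1+0.03)^(-14))/0.03 = 15125.4419
Discount back 7 years to time 0:
PV = 15125.4419 * (1+0.03)^(-7)
= 15125.4419 * 0.813092
= 12298.3684


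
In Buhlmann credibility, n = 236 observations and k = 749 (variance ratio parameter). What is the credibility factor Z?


Z = n / (n + k)
= 236 / (236 + 749)
= 236 / 985
= 0.2396


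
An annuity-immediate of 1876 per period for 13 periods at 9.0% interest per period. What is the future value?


FV = PMT * ((1+i)^n - 1) / i
= 1876 * ((1.09)^13 - 1) / 0.09
= 1876 * (3.065805 - 1) / 0.09
= 43060.5495


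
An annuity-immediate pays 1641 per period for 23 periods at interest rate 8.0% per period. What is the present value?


PV = PMT * (1 - (1+i)^(-n)) / i
= 1641 * (1 - (1+0.08)^(-23)) / 0.08
= 1641 * (1 - 0.170315) / 0.08
= 1641 * 10.371059
= 17018.9077


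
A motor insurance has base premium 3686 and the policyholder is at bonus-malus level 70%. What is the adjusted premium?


adjusted = base * BM_level / 100
= 3686 * 70 / 100
= 3686 * 0.7
= 2580.2


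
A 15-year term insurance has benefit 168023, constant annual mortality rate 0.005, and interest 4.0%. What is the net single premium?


NSP = benefit * sum_{k=0}^{n-1} k_p_x * q * v^(k+1)
With constant q=0.005, v=0.961538
Sum = 0.053884
NSP = 168023 * 0.053884
= 9053.7117


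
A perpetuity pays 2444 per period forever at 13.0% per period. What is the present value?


PV = PMT / i
= 2444 / 0.13
= 18800.0


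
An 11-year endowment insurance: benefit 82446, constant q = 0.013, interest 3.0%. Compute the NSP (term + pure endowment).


Term component = 9332.7498
Pure endowment = 11_p_x * v^11 * benefit = 0.865942 * 0.722421 * 82446 = 51576.1354
NSP = 60908.8852


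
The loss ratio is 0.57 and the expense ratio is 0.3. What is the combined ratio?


Combined ratio = loss ratio + expense ratio
= 0.57 + 0.3
= 0.87


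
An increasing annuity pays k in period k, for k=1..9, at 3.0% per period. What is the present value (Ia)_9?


(Ia)_n = sum_{k=1}^{n} k * v^k, v = 1/(1+i)
v = 0.970874
Sum computed term by term:
(Ia)_9 = 37.3981


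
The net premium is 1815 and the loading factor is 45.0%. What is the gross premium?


Gross = net * (1 + loading)
= 1815 * (1 + 0.45)
= 1815 * 1.45
= 2631.75


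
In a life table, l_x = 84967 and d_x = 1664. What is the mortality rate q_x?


q_x = d_x / l_x
= 1664 / 84967
= 0.0196


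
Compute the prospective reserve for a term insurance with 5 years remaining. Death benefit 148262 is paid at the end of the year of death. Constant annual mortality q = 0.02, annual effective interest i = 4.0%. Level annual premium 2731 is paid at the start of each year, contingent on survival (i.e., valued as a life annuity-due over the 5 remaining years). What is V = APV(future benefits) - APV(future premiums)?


v = 1/(1+i) = 0.961538
APV(future benefits) per unit = sum_{k=0}^{4} k_p_x * q * v^(k+1) = 0.085681
APV(future benefits) = 148262 * 0.085681 = 12703.2362
Life annuity-due factor ä_{x:5} = sum_{k=0}^{4} k_p_x * v^k = 4.455412
APV(future premiums) = 2731 * 4.455412 = 12167.7299
V = 12703.2362 - 12167.7299
= 535.5062


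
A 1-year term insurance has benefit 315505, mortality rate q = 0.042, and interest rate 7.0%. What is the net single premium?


NSP = benefit * q * v
v = 1/(1+i) = 0.934579
NSP = 315505 * 0.042 * 0.934579
= 12384.3084


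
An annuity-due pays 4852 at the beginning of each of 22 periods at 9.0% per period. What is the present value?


PV_due = PMT * (1-(1+i)^(-n))/i * (1+i)
PV_immediate = 45814.6483
PV_due = 45814.6483 * 1.09
= 49937.9666


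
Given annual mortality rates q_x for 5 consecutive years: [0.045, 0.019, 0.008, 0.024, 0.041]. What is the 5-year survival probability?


p_k = 1 - q_k for each year
Survival = product of (1 - q_k)
= 0.955 * 0.981 * 0.992 * 0.976 * 0.959
= 0.8699


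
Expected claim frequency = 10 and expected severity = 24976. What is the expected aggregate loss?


E[S] = E[N] * E[X]
= 10 * 24976
= 249760


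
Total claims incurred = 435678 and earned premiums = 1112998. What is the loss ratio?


Loss ratio = claims / premiums
= 435678 / 1112998
= 0.3914


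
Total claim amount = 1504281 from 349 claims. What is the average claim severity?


severity = total / number
= 1504281 / 349
= 4310.2607


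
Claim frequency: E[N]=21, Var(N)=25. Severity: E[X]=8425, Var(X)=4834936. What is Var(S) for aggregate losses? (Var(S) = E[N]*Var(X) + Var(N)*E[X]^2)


Var(S) = E[N]*Var(X) + Var(N)*E[X]^2
= 21*4834936 + 25*8425^2
= 101533656 + 1774515625
= 1.8760e+09


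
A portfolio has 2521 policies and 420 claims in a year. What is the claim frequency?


frequency = claims / policies
= 420 / 2521
= 0.1666


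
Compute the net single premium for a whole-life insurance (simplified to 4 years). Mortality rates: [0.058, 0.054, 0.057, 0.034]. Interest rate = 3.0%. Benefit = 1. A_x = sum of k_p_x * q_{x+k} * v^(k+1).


v = 0.970874
Year 0: k_p_x=1.0, q=0.058, term=0.056311
Year 1: k_p_x=0.942, q=0.054, term=0.047948
Year 2: k_p_x=0.891132, q=0.057, term=0.046484
Year 3: k_p_x=0.840337, q=0.034, term=0.025385
A_x = 0.1761


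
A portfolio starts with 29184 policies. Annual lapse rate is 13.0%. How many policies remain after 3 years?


remaining = initial * (1 - lapse)^years
= 29184 * (1 - 0.13)^3
= 29184 * 0.658503
= 19217.7516


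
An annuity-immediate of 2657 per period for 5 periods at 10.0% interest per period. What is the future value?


FV = PMT * ((1+i)^n - 1) / i
= 2657 * ((1.1)^5 - 1) / 0.1
= 2657 * (1.61051 - 1) / 0.1
= 16221.2507


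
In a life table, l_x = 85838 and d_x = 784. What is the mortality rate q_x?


q_x = d_x / l_x
= 784 / 85838
= 0.0091


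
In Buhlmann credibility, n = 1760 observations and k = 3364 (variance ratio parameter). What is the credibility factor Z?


Z = n / (n + k)
= 1760 / (1760 + 3364)
= 1760 / 5124
= 0.3435


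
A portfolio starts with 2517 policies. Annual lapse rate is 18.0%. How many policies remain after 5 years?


remaining = initial * (1 - lapse)^years
= 2517 * (1 - 0.18)^5
= 2517 * 0.37074
= 933.1522


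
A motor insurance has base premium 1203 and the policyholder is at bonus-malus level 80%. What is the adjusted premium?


adjusted = base * BM_level / 100
= 1203 * 80 / 100
= 1203 * 0.8
= 962.4


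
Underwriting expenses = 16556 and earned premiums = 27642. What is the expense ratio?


Expense ratio = expenses / premiums
= 16556 / 27642
= 0.5989


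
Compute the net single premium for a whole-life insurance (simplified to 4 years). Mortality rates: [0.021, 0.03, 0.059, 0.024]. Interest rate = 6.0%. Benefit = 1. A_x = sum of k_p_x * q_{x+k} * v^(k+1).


v = 0.943396
Year 0: k_p_x=1.0, q=0.021, term=0.019811
Year 1: k_p_x=0.979, q=0.03, term=0.026139
Year 2: k_p_x=0.94963, q=0.059, term=0.047042
Year 3: k_p_x=0.893602, q=0.024, term=0.016988
A_x = 0.11


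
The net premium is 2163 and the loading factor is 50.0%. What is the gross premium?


Gross = net * (1 + loading)
= 2163 * (1 + 0.5)
= 2163 * 1.5
= 3244.5


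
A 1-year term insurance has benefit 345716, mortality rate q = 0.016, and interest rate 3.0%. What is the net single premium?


NSP = benefit * q * v
v = 1/(1+i) = 0.970874
NSP = 345716 * 0.016 * 0.970874
= 5370.3456


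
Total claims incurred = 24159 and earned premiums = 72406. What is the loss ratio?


Loss ratio = claims / premiums
= 24159 / 72406
= 0.3337


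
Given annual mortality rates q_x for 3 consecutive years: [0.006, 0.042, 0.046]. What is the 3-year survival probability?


p_k = 1 - q_k for each year
Survival = product of (1 - q_k)
= 0.994 * 0.958 * 0.954
= 0.9084


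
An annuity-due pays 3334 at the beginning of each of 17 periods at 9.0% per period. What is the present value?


PV_due = PMT * (1-(1+i)^(-n))/i * (1+i)
PV_immediate = 28484.467
PV_due = 28484.467 * 1.09
= 31048.069


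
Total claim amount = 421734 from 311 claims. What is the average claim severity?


severity = total / number
= 421734 / 311
= 1356.0579


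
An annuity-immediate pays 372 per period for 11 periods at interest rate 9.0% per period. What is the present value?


PV = PMT * (1 - (1+i)^(-n)) / i
= 372 * (1 - (1+0.09)^(-11)) / 0.09
= 372 * (1 - 0.387533) / 0.09
= 372 * 6.805191
= 2531.5309


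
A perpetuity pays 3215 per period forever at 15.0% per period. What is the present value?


PV = PMT / i
= 3215 / 0.15
= 21433.3333


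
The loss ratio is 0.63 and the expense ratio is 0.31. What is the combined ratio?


Combined ratio = loss ratio + expense ratio
= 0.63 + 0.31
= 0.94


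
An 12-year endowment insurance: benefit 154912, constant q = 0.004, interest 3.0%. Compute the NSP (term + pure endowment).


Term component = 6042.5792
Pure endowment = 12_p_x * v^12 * benefit = 0.953042 * 0.70138 * 154912 = 103550.0769
NSP = 109592.6561


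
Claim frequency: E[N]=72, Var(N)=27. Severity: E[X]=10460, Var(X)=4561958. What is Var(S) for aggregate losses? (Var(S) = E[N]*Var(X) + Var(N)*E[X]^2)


Var(S) = E[N]*Var(X) + Var(N)*E[X]^2
= 72*4561958 + 27*10460^2
= 328460976 + 2954113200
= 3.2826e+09


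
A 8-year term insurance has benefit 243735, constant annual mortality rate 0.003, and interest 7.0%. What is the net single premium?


NSP = benefit * sum_{k=0}^{n-1} k_p_x * q * v^(k+1)
With constant q=0.003, v=0.934579
Sum = 0.017746
NSP = 243735 * 0.017746
= 4325.2611


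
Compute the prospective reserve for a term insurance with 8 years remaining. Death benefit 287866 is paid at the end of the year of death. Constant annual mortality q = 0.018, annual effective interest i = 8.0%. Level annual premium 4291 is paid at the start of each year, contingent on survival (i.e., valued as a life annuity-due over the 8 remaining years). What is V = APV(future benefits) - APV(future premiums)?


v = 1/(1+i) = 0.925926
APV(future benefits) per unit = sum_{k=0}^{7} k_p_x * q * v^(k+1) = 0.097861
APV(future benefits) = 287866 * 0.097861 = 28170.9747
Life annuity-due factor ä_{x:8} = sum_{k=0}^{7} k_p_x * v^k = 5.871685
APV(future premiums) = 4291 * 5.871685 = 25195.4005
V = 28170.9747 - 25195.4005
= 2975.5743


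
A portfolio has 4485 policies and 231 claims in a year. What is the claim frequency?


frequency = claims / policies
= 231 / 4485
= 0.0515


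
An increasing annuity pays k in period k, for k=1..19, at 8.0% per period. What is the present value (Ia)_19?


(Ia)_n = sum_{k=1}^{n} k * v^k, v = 1/(1+i)
v = 0.925926
Sum computed term by term:
(Ia)_19 = 74.617


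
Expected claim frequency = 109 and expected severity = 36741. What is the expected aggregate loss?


E[S] = E[N] * E[X]
= 109 * 36741
= 4.0048e+06


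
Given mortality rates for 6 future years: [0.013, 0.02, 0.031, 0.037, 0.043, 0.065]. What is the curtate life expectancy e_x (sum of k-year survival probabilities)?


e_x = sum_{k=1}^{n} k_p_x
k_p_x values:
  1_p_x = 0.987
  2_p_x = 0.96726
  3_p_x = 0.937275
  4_p_x = 0.902596
  5_p_x = 0.863784
  6_p_x = 0.807638
e_x = 5.4656


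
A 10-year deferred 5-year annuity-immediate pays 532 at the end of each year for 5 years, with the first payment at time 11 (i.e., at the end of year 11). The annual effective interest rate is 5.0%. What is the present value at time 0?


PV at time 10 of the 5-year annuity-immediate:
a_n = 532 * (1-(1+0.05)^(-5))/0.05 = 2303.2816
Discount back 10 years to time 0:
PV = 2303.2816 * (1+0.05)^(-10)
= 2303.2816 * 0.613913
= 1414.0151


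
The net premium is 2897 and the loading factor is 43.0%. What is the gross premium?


Gross = net * (1 + loading)
= 2897 * (1 + 0.43)
= 2897 * 1.43
= 4142.71


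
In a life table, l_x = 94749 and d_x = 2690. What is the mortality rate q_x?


q_x = d_x / l_x
= 2690 / 94749
= 0.0284


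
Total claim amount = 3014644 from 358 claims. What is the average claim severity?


severity = total / number
= 3014644 / 358
= 8420.7933


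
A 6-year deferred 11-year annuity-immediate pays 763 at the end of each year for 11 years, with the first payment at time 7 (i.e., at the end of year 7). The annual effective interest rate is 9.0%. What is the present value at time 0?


PV at time 6 of the 11-year annuity-immediate:
a_n = 763 * (1-(1+0.09)^(-11))/0.09 = 5192.3604
Discount back 6 years to time 0:
PV = 5192.3604 * (1+0.09)^(-6)
= 5192.3604 * 0.596267
= 3096.0349


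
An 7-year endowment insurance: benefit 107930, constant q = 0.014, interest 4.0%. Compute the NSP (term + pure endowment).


Term component = 8716.2987
Pure endowment = 7_p_x * v^7 * benefit = 0.906021 * 0.759918 * 107930 = 74309.9906
NSP = 83026.2894


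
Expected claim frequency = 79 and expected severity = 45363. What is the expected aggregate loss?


E[S] = E[N] * E[X]
= 79 * 45363
= 3.5837e+06


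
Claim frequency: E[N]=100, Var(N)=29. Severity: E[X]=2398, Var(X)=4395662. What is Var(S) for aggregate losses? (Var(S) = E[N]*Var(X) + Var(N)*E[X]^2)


Var(S) = E[N]*Var(X) + Var(N)*E[X]^2
= 100*4395662 + 29*2398^2
= 439566200 + 166761716
= 6.0633e+08


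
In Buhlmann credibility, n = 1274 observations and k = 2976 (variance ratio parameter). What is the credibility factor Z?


Z = n / (n + k)
= 1274 / (1274 + 2976)
= 1274 / 4250
= 0.2998


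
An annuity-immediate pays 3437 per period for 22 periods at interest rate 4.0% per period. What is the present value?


PV = PMT * (1 - (1+i)^(-n)) / i
= 3437 * (1 - (1+0.04)^(-22)) / 0.04
= 3437 * (1 - 0.421955) / 0.04
= 3437 * 14.451115
= 49668.4834


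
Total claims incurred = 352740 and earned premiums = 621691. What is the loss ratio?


Loss ratio = claims / premiums
= 352740 / 621691
= 0.5674


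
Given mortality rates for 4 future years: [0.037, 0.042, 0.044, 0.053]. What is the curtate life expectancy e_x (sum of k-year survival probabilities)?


e_x = sum_{k=1}^{n} k_p_x
k_p_x values:
  1_p_x = 0.963
  2_p_x = 0.922554
  3_p_x = 0.881962
  4_p_x = 0.835218
e_x = 3.6027
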